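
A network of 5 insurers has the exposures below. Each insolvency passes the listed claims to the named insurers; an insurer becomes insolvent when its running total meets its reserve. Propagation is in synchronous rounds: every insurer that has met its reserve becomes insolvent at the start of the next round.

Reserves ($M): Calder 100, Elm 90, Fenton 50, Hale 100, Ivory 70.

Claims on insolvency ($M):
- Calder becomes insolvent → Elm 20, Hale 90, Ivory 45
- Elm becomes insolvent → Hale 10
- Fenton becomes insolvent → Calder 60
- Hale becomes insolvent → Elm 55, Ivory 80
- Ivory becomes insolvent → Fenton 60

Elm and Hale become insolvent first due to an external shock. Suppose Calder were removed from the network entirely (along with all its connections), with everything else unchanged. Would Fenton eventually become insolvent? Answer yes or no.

With Calder removed:
Round 1 — Elm, Hale become insolvent (initial).
  Ivory: +80 → 80 ≥ 70
Round 2 — Ivory becomes insolvent.
  Fenton: +60 → 60 ≥ 50
Round 3 — Fenton becomes insolvent.
No further insolvencies.

yes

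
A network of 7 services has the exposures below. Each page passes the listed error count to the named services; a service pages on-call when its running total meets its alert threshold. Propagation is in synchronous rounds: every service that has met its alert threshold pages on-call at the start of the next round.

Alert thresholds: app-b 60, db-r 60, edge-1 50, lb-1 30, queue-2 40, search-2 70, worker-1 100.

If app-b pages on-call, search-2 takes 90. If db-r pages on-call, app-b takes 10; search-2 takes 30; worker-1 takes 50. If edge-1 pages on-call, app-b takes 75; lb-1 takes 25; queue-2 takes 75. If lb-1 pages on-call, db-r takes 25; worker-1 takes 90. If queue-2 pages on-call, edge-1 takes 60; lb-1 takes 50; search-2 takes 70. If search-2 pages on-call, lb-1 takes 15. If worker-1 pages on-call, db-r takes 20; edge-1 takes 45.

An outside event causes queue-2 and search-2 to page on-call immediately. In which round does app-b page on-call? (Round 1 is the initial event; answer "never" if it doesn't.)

3

Round 1 — queue-2, search-2 page on-call (initial).
  edge-1: +60 → 60 ≥ 50
  lb-1: +50+15 → 65 ≥ 30
Round 2 — edge-1, lb-1 page on-call.
  app-b: +75 → 75 ≥ 60
  db-r: +25 → 25 < 60
  worker-1: +90 → 90 < 100
Round 3 — app-b pages on-call.
No further pages.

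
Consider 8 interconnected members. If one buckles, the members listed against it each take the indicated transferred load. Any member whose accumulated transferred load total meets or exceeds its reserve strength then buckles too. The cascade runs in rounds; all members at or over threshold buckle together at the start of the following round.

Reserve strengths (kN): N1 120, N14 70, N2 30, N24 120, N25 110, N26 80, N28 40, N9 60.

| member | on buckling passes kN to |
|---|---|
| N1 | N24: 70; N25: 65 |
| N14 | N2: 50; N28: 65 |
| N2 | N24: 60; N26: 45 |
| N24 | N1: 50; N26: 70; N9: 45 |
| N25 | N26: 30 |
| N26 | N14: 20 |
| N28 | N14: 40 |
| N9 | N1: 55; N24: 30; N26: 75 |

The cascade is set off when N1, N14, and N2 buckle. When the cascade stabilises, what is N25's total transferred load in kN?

Round 1 — N1, N14, N2 buckle (initial).
  N24: +70+60 → 130 ≥ 120
  N25: +65 → 65 < 110
  N26: +45 → 45 < 80
  N28: +65 → 65 ≥ 40
Round 2 — N24, N28 buckle.
  N26: +70 → 115 ≥ 80
  N9: +45 → 45 < 60
Round 3 — N26 buckles.
No further bucklings.

65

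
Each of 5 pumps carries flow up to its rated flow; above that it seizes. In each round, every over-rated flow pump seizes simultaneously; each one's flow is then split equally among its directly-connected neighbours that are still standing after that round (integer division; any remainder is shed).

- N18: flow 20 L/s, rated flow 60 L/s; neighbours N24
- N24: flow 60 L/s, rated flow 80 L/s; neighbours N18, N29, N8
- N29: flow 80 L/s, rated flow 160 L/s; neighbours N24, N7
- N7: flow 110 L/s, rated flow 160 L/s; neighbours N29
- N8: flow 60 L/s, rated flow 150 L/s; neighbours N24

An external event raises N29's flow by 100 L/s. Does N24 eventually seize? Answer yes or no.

yes

Round 1 — N29 at 180 > 160. N29 seizes.
  N29 sheds 180 L/s to N24, N7: 90 each.
    N24: 60+90 = 150 > 80
    N7: 110+90 = 200 > 160
Round 2 — N24, N7 seize.
  N24 sheds 150 L/s to N18, N8: 75 each.
    N18: 20+75 = 95 > 60
    N8: 60+75 = 135 ≤ 150
  N7 sheds 200 L/s: no online neighbours, lost.
Round 3 — N18 seizes.
  N18 sheds 95 L/s: no online neighbours, lost.
No further seizures.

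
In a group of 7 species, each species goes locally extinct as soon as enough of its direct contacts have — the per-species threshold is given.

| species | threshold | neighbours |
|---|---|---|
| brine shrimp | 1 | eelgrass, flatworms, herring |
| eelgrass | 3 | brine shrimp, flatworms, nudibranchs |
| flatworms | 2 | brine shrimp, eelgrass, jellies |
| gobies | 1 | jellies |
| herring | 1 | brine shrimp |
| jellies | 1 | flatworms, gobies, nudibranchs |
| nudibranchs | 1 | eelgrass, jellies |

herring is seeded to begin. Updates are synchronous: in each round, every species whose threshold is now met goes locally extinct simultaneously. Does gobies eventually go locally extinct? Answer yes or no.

no

Round 1 — herring goes locally extinct (initial).
Round 2 — checking thresholds:
  brine shrimp: 1 of 3 neighbours ≥ 1, goes locally extinct.
Round 3 — no new extinctions; cascade stops.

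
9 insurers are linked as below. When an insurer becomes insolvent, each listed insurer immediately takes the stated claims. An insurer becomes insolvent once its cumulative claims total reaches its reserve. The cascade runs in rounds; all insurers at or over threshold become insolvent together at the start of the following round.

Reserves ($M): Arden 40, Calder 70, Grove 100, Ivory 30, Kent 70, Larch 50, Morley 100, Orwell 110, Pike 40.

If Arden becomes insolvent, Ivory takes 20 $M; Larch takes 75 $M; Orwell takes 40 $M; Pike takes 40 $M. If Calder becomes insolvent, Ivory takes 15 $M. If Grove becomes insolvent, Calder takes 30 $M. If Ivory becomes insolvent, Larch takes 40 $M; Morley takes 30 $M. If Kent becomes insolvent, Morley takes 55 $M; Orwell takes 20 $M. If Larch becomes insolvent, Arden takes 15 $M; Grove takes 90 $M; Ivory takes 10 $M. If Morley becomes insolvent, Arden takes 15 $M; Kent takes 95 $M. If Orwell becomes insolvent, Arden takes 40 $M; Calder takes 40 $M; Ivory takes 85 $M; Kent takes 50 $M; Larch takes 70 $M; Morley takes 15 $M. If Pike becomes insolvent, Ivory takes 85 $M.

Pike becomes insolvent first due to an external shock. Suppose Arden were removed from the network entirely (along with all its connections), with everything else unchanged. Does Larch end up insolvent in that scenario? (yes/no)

no

With Arden removed:
Round 1 — Pike becomes insolvent (initial).
  Ivory: +85 → 85 ≥ 30
Round 2 — Ivory becomes insolvent.
  Larch: +40 → 40 < 50
  Morley: +30 → 30 < 100
No further insolvencies.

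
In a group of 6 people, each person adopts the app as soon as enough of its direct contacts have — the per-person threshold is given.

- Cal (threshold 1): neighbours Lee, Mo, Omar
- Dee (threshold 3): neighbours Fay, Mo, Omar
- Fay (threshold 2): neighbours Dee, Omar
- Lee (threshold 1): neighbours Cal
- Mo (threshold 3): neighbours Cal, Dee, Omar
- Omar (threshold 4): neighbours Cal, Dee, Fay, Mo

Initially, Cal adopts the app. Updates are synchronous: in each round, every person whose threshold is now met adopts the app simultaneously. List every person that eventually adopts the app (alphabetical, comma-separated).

Cal, Lee

Round 1 — Cal adopts the app (initial).
Round 2 — checking thresholds:
  Lee: 1 of 1 neighbours ≥ 1, adopts the app.
  Mo: 1 of 3 neighbours < 3, not yet.
  Omar: 1 of 4 neighbours < 4, not yet.
Round 3 — no new adoptions; cascade stops.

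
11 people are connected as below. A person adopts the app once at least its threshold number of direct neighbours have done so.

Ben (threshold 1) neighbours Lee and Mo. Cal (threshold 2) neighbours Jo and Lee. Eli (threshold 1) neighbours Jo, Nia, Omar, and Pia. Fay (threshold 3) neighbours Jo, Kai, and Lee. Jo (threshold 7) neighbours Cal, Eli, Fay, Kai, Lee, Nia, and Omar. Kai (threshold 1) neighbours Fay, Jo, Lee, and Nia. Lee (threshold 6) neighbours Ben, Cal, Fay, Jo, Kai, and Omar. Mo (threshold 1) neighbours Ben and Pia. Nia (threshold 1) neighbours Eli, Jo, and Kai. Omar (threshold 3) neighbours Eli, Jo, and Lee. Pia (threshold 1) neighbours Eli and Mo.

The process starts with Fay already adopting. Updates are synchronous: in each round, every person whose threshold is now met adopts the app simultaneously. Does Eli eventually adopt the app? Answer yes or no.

Round 1 — Fay adopts the app (initial).
Round 2 — checking thresholds:
  Jo: 1 of 7 neighbours < 7, not yet.
  Kai: 1 of 4 neighbours ≥ 1, adopts the app.
  Lee: 1 of 6 neighbours < 6, not yet.
Round 3 — checking thresholds:
  Jo: 2 of 7 neighbours < 7, not yet.
  Lee: 2 of 6 neighbours < 6, not yet.
  Nia: 1 of 3 neighbours ≥ 1, adopts the app.
Round 4 — checking thresholds:
  Eli: 1 of 4 neighbours ≥ 1, adopts the app.
  Jo: 3 of 7 neighbours < 7, not yet.
  Lee: 2 of 6 neighbours < 6, not yet.
Round 5 — checking thresholds:
  Jo: 4 of 7 neighbours < 7, not yet.
  Lee: 2 of 6 neighbours < 6, not yet.
  Omar: 1 of 3 neighbours < 3, not yet.
  Pia: 1 of 2 neighbours ≥ 1, adopts the app.
Round 6 — checking thresholds:
  Jo: 4 of 7 neighbours < 7, not yet.
  Lee: 2 of 6 neighbours < 6, not yet.
  Mo: 1 of 2 neighbours ≥ 1, adopts the app.
  Omar: 1 of 3 neighbours < 3, not yet.
Round 7 — checking thresholds:
  Ben: 1 of 2 neighbours ≥ 1, adopts the app.
  Jo: 4 of 7 neighbours < 7, not yet.
  Lee: 2 of 6 neighbours < 6, not yet.
  Omar: 1 of 3 neighbours < 3, not yet.
Round 8 — no new adoptions; cascade stops.

yes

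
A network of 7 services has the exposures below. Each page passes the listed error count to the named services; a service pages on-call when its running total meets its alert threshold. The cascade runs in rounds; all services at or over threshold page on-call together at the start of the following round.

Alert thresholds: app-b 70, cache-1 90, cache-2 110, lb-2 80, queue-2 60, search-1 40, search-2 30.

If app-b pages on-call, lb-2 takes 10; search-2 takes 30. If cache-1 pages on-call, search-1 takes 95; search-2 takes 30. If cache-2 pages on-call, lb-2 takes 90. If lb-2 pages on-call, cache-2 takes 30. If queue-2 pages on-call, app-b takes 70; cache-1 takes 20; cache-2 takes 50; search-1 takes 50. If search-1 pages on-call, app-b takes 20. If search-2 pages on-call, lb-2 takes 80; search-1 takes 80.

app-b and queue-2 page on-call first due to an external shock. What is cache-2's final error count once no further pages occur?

80

Round 1 — app-b, queue-2 page on-call (initial).
  cache-1: +20 → 20 < 90
  cache-2: +50 → 50 < 110
  lb-2: +10 → 10 < 80
  search-1: +50 → 50 ≥ 40
  search-2: +30 → 30 ≥ 30
Round 2 — search-1, search-2 page on-call.
  lb-2: +80 → 90 ≥ 80
Round 3 — lb-2 pages on-call.
  cache-2: +30 → 80 < 110
No further pages.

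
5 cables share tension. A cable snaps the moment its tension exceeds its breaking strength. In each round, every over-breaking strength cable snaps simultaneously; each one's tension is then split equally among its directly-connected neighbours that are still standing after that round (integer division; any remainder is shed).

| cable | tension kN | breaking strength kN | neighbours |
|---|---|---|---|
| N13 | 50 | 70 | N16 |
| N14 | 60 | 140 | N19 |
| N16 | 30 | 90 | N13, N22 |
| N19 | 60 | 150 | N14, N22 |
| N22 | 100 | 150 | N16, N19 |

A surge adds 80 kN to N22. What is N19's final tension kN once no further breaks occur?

150

Round 1 — N22 at 180 > 150. N22 snaps.
  N22 sheds 180 kN to N16, N19: 90 each.
    N16: 30+90 = 120 > 90
    N19: 60+90 = 150 ≤ 150
Round 2 — N16 snaps.
  N16 sheds 120 kN to N13: 120 each.
    N13: 50+120 = 170 > 70
Round 3 — N13 snaps.
  N13 sheds 170 kN: no online neighbours, lost.
No further breaks.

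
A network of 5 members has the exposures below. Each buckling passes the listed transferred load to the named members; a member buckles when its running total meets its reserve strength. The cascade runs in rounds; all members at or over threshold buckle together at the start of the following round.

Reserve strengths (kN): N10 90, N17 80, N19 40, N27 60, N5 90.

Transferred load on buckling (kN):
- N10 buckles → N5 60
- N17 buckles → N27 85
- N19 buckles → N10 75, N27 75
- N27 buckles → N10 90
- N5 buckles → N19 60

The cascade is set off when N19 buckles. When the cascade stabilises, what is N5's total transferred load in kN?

Round 1 — N19 buckles (initial).
  N10: +75 → 75 < 90
  N27: +75 → 75 ≥ 60
Round 2 — N27 buckles.
  N10: +90 → 165 ≥ 90
Round 3 — N10 buckles.
  N5: +60 → 60 < 90
No further bucklings.

60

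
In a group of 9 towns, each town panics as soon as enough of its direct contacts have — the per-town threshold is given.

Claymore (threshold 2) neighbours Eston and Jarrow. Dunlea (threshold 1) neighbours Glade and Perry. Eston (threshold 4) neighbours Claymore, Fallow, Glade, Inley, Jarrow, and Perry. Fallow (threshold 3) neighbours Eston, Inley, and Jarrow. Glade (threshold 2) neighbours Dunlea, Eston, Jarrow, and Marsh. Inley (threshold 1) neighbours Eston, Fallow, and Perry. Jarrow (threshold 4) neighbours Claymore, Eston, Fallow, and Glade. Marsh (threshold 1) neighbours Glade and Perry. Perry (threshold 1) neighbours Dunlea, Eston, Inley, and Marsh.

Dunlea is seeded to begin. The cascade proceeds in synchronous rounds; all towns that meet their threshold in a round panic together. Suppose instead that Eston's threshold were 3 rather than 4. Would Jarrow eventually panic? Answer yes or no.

no

With Eston's threshold at 3:
Round 1 — Dunlea panics (initial).
Round 2 — checking thresholds:
  Glade: 1 of 4 neighbours < 2, not yet.
  Perry: 1 of 4 neighbours ≥ 1, panics.
Round 3 — checking thresholds:
  Eston: 1 of 6 neighbours < 3, not yet.
  Glade: 1 of 4 neighbours < 2, not yet.
  Inley: 1 of 3 neighbours ≥ 1, panics.
  Marsh: 1 of 2 neighbours ≥ 1, panics.
Round 4 — checking thresholds:
  Eston: 2 of 6 neighbours < 3, not yet.
  Fallow: 1 of 3 neighbours < 3, not yet.
  Glade: 2 of 4 neighbours ≥ 2, panics.
Round 5 — checking thresholds:
  Eston: 3 of 6 neighbours ≥ 3, panics.
  Fallow: 1 of 3 neighbours < 3, not yet.
  Jarrow: 1 of 4 neighbours < 4, not yet.
Round 6 — no new panics; cascade stops.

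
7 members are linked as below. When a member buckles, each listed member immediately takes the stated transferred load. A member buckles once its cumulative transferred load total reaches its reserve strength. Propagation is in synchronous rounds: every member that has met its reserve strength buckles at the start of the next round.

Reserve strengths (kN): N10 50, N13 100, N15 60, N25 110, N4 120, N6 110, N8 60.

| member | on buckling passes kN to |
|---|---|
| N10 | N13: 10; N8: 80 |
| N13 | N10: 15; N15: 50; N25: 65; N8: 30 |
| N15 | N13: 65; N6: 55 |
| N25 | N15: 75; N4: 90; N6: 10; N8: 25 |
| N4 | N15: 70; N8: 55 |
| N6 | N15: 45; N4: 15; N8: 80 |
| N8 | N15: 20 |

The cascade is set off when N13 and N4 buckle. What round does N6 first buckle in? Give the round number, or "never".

never

Round 1 — N13, N4 buckle (initial).
  N10: +15 → 15 < 50
  N15: +50+70 → 120 ≥ 60
  N25: +65 → 65 < 110
  N8: +30+55 → 85 ≥ 60
Round 2 — N15, N8 buckle.
  N6: +55 → 55 < 110
No further bucklings.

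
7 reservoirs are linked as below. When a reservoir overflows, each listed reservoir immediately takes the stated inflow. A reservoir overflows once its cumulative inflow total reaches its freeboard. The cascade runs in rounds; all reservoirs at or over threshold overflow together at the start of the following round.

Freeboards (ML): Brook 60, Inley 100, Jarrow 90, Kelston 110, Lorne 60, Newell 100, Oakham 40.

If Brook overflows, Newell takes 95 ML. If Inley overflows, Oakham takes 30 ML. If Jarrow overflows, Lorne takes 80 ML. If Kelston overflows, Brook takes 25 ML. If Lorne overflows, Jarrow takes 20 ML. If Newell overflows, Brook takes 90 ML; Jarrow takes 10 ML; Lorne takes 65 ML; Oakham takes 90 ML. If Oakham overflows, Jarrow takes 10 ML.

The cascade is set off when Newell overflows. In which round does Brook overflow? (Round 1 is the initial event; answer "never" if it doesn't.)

2

Round 1 — Newell overflows (initial).
  Brook: +90 → 90 ≥ 60
  Jarrow: +10 → 10 < 90
  Lorne: +65 → 65 ≥ 60
  Oakham: +90 → 90 ≥ 40
Round 2 — Brook, Lorne, Oakham overflow.
  Jarrow: +20+10 → 40 < 90
No further overflows.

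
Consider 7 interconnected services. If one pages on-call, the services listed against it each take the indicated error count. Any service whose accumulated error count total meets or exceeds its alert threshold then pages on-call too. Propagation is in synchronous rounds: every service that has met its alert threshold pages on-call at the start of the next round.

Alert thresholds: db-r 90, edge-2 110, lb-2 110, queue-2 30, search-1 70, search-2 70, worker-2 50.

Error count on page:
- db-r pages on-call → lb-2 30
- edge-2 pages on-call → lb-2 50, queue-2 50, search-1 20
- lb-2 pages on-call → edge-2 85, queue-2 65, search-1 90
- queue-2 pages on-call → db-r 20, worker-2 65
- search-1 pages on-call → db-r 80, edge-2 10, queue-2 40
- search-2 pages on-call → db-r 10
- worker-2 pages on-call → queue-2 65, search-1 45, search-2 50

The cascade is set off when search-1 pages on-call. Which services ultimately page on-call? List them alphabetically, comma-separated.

Round 1 — search-1 pages on-call (initial).
  db-r: +80 → 80 < 90
  edge-2: +10 → 10 < 110
  queue-2: +40 → 40 ≥ 30
Round 2 — queue-2 pages on-call.
  db-r: +20 → 100 ≥ 90
  worker-2: +65 → 65 ≥ 50
Round 3 — db-r, worker-2 page on-call.
  lb-2: +30 → 30 < 110
  search-2: +50 → 50 < 70
No further pages.

db-r, queue-2, search-1, worker-2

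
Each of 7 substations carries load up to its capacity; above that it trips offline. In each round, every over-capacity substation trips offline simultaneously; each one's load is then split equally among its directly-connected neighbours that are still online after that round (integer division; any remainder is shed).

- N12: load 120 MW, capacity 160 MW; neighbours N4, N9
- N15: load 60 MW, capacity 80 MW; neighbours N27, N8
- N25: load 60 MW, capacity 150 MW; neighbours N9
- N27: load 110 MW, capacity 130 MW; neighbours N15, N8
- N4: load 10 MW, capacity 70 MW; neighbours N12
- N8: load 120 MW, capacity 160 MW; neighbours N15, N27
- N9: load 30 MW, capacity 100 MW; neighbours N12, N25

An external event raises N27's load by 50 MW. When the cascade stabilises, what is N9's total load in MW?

Round 1 — N27 at 160 > 130. N27 trips offline.
  N27 sheds 160 MW to N15, N8: 80 each.
    N15: 60+80 = 140 > 80
    N8: 120+80 = 200 > 160
Round 2 — N15, N8 trip offline.
  N15 sheds 140 MW: no online neighbours, lost.
  N8 sheds 200 MW: no online neighbours, lost.
No further trips.

30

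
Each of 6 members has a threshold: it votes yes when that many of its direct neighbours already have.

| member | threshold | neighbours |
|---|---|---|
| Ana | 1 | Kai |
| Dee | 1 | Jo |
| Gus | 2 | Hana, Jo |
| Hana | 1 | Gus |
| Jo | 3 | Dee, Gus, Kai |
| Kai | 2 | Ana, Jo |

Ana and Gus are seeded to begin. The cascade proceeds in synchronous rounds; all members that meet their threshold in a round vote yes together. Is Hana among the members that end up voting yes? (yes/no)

Round 1 — Ana, Gus vote yes (initial).
Round 2 — checking thresholds:
  Hana: 1 of 1 neighbours ≥ 1, votes yes.
  Jo: 1 of 3 neighbours < 3, below threshold.
  Kai: 1 of 2 neighbours < 2, below threshold.
Round 3 — no new yes votes; cascade stops.

yes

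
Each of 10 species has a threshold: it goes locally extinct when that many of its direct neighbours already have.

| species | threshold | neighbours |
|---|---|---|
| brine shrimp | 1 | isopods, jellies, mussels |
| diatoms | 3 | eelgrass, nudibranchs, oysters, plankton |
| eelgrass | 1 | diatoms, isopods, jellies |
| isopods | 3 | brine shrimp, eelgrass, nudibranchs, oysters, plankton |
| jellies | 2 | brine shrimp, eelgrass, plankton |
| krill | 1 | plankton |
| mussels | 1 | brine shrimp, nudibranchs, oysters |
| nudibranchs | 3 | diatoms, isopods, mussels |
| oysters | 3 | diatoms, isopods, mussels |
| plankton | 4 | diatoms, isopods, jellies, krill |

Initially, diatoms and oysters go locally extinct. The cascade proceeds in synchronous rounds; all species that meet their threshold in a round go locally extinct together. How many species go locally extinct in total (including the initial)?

Round 1 — diatoms, oysters go locally extinct (initial).
Round 2 — checking thresholds:
  eelgrass: 1 of 3 neighbours ≥ 1, goes locally extinct.
  isopods: 1 of 5 neighbours < 3, holds.
  mussels: 1 of 3 neighbours ≥ 1, goes locally extinct.
  nudibranchs: 1 of 3 neighbours < 3, holds.
  plankton: 1 of 4 neighbours < 4, holds.
Round 3 — checking thresholds:
  brine shrimp: 1 of 3 neighbours ≥ 1, goes locally extinct.
  isopods: 2 of 5 neighbours < 3, holds.
  jellies: 1 of 3 neighbours < 2, holds.
  nudibranchs: 2 of 3 neighbours < 3, holds.
  plankton: 1 of 4 neighbours < 4, holds.
Round 4 — checking thresholds:
  isopods: 3 of 5 neighbours ≥ 3, goes locally extinct.
  jellies: 2 of 3 neighbours ≥ 2, goes locally extinct.
  nudibranchs: 2 of 3 neighbours < 3, holds.
  plankton: 1 of 4 neighbours < 4, holds.
Round 5 — checking thresholds:
  nudibranchs: 3 of 3 neighbours ≥ 3, goes locally extinct.
  plankton: 3 of 4 neighbours < 4, holds.
Round 6 — no new extinctions; cascade stops.

8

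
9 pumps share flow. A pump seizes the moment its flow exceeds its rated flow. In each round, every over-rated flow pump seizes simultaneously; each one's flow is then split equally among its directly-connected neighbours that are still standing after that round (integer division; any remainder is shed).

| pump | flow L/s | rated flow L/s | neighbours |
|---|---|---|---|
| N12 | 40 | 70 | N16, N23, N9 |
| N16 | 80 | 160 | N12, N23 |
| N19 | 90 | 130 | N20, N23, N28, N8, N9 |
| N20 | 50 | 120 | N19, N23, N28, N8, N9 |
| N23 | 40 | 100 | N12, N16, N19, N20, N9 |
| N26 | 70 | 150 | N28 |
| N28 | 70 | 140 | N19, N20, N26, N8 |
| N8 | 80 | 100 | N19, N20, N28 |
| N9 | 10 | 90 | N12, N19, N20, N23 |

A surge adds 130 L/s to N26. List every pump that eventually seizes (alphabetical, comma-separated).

N12, N16, N19, N20, N23, N26, N28, N8, N9

Round 1 — N26 at 200 > 150. N26 seizes.
  N26 sheds 200 L/s to N28: 200 each.
    N28: 70+200 = 270 > 140
Round 2 — N28 seizes.
  N28 sheds 270 L/s to N19, N20, N8: 90 each.
    N19: 90+90 = 180 > 130
    N20: 50+90 = 140 > 120
    N8: 80+90 = 170 > 100
Round 3 — N19, N20, N8 seize.
  N19 sheds 180 L/s to N23, N9: 90 each.
    N23: 40+90 = 130 > 100
    N9: 10+90 = 100 > 90
  N20 sheds 140 L/s to N23, N9: 70 each.
    N23: 130+70 = 200 > 100
    N9: 100+70 = 170 > 90
  N8 sheds 170 L/s: no online neighbours, lost.
Round 4 — N23, N9 seize.
  N23 sheds 200 L/s to N12, N16: 100 each.
    N12: 40+100 = 140 > 70
    N16: 80+100 = 180 > 160
  N9 sheds 170 L/s to N12: 170 each.
    N12: 140+170 = 310 > 70
Round 5 — N12, N16 seize.
  N12 sheds 310 L/s: no online neighbours, lost.
  N16 sheds 180 L/s: no online neighbours, lost.
No further seizures.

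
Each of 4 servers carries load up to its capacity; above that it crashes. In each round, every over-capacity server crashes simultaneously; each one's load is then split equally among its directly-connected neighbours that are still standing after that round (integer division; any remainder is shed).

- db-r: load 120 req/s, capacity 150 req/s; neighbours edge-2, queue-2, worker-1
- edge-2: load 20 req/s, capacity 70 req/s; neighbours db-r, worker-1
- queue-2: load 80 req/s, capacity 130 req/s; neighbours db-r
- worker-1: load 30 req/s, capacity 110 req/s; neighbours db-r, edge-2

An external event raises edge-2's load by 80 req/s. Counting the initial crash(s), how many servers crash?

Round 1 — edge-2 at 100 > 70. edge-2 crashes.
  edge-2 sheds 100 req/s to db-r, worker-1: 50 each.
    db-r: 120+50 = 170 > 150
    worker-1: 30+50 = 80 ≤ 110
Round 2 — db-r crashes.
  db-r sheds 170 req/s to queue-2, worker-1: 85 each.
    queue-2: 80+85 = 165 > 130
    worker-1: 80+85 = 165 > 110
Round 3 — queue-2, worker-1 crash.
  queue-2 sheds 165 req/s: no online neighbours, lost.
  worker-1 sheds 165 req/s: no online neighbours, lost.
No further crashes.

4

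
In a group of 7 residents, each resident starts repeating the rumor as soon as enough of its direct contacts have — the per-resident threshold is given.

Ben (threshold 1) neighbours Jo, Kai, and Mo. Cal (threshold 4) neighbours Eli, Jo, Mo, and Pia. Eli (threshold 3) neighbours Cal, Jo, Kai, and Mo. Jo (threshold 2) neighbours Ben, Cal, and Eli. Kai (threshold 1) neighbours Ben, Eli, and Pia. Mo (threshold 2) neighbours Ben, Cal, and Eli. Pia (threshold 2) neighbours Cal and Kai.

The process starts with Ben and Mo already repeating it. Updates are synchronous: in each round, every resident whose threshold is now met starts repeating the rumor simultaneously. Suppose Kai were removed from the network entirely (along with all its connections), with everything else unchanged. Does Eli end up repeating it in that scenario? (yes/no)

no

With Kai removed:
Round 1 — Ben, Mo start repeating the rumor (initial).
Round 2 — no new spreads; cascade stops.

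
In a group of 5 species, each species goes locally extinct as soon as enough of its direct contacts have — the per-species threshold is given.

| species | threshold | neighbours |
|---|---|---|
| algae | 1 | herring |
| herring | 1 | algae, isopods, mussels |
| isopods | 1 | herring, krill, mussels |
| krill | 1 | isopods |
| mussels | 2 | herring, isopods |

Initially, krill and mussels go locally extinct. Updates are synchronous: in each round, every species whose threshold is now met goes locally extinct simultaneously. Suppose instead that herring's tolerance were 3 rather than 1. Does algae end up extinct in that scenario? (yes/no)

With herring's tolerance at 3:
Round 1 — krill, mussels go locally extinct (initial).
Round 2 — checking thresholds:
  herring: 1 of 3 neighbours < 3, below threshold.
  isopods: 2 of 3 neighbours ≥ 1, goes locally extinct.
Round 3 — no new extinctions; cascade stops.

no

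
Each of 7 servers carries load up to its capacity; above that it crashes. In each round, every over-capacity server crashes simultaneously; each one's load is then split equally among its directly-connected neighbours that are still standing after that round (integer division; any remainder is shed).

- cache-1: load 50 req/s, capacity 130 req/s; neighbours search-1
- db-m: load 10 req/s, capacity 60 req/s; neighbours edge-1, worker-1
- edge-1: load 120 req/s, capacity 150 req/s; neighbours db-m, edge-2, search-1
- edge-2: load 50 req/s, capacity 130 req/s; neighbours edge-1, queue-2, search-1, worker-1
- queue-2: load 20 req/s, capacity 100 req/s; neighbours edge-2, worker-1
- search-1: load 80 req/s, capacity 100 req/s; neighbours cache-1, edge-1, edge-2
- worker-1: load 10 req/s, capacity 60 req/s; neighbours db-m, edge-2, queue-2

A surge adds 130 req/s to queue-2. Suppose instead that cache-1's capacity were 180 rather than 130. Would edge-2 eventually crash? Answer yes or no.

With cache-1's capacity at 180:
Round 1 — queue-2 at 150 > 100. queue-2 crashes.
  queue-2 sheds 150 req/s to edge-2, worker-1: 75 each.
    edge-2: 50+75 = 125 ≤ 130
    worker-1: 10+75 = 85 > 60
Round 2 — worker-1 crashes.
  worker-1 sheds 85 req/s to db-m, edge-2: 42 each (1 lost).
    db-m: 10+42 = 52 ≤ 60
    edge-2: 125+42 = 167 > 130
Round 3 — edge-2 crashes.
  edge-2 sheds 167 req/s to edge-1, search-1: 83 each (1 lost).
    edge-1: 120+83 = 203 > 150
    search-1: 80+83 = 163 > 100
Round 4 — edge-1, search-1 crash.
  edge-1 sheds 203 req/s to db-m: 203 each.
    db-m: 52+203 = 255 > 60
  search-1 sheds 163 req/s to cache-1: 163 each.
    cache-1: 50+163 = 213 > 180
Round 5 — cache-1, db-m crash.
  cache-1 sheds 213 req/s: no online neighbours, lost.
  db-m sheds 255 req/s: no online neighbours, lost.
No further crashes.

yes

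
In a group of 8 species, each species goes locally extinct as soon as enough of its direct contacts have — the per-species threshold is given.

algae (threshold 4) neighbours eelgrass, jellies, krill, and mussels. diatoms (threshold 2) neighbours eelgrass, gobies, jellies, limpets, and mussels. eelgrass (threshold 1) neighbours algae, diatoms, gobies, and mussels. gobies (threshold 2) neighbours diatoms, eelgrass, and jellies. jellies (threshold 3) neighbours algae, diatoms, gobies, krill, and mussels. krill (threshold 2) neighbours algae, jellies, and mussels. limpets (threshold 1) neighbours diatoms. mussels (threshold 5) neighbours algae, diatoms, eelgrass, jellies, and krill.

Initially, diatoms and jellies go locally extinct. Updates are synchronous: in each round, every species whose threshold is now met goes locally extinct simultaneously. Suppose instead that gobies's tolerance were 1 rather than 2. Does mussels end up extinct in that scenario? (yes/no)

no

With gobies's tolerance at 1:
Round 1 — diatoms, jellies go locally extinct (initial).
Round 2 — checking thresholds:
  algae: 1 of 4 neighbours < 4, not yet.
  eelgrass: 1 of 4 neighbours ≥ 1, goes locally extinct.
  gobies: 2 of 3 neighbours ≥ 1, goes locally extinct.
  krill: 1 of 3 neighbours < 2, not yet.
  limpets: 1 of 1 neighbours ≥ 1, goes locally extinct.
  mussels: 2 of 5 neighbours < 5, not yet.
Round 3 — no new extinctions; cascade stops.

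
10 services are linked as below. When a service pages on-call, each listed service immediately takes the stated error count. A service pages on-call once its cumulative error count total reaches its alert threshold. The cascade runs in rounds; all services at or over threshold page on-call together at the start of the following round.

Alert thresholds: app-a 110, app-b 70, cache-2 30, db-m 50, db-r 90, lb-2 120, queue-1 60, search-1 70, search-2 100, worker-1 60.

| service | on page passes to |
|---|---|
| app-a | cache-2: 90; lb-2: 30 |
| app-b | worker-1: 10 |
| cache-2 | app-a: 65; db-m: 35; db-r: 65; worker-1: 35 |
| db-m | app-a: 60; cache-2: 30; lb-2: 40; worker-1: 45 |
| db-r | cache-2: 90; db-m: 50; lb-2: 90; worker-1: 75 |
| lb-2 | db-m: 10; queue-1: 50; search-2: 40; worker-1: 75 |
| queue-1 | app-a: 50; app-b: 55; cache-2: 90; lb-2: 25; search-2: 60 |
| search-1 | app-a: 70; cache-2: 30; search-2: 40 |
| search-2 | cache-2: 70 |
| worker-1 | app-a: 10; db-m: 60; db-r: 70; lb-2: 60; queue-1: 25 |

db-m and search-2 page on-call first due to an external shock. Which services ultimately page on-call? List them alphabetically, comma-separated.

app-a, cache-2, db-m, db-r, lb-2, queue-1, search-2, worker-1

Round 1 — db-m, search-2 page on-call (initial).
  app-a: +60 → 60 < 110
  cache-2: +30+70 → 100 ≥ 30
  lb-2: +40 → 40 < 120
  worker-1: +45 → 45 < 60
Round 2 — cache-2 pages on-call.
  app-a: +65 → 125 ≥ 110
  db-r: +65 → 65 < 90
  worker-1: +35 → 80 ≥ 60
Round 3 — app-a, worker-1 page on-call.
  db-r: +70 → 135 ≥ 90
  lb-2: +30+60 → 130 ≥ 120
  queue-1: +25 → 25 < 60
Round 4 — db-r, lb-2 page on-call.
  queue-1: +50 → 75 ≥ 60
Round 5 — queue-1 pages on-call.
  app-b: +55 → 55 < 70
No further pages.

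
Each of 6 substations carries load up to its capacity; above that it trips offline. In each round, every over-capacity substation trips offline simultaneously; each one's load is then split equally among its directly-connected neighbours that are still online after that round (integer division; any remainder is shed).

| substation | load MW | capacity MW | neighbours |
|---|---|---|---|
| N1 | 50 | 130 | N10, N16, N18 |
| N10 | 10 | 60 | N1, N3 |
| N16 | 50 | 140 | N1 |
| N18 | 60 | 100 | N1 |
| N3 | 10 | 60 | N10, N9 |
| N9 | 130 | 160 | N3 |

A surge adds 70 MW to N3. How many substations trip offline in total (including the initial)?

Round 1 — N3 at 80 > 60. N3 trips offline.
  N3 sheds 80 MW to N10, N9: 40 each.
    N10: 10+40 = 50 ≤ 60
    N9: 130+40 = 170 > 160
Round 2 — N9 trips offline.
  N9 sheds 170 MW: no online neighbours, lost.
No further trips.

2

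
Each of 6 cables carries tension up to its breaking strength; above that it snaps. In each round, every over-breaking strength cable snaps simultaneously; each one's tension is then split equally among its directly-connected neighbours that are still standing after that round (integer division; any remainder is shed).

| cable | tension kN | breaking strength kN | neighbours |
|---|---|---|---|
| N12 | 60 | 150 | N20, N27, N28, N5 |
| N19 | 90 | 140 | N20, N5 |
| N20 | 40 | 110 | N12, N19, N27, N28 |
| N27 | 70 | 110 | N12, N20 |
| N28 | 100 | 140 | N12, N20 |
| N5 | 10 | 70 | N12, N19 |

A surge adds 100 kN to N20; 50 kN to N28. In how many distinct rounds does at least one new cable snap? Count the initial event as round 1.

Round 1 — N20 at 140 > 110; N28 at 150 > 140. N20, N28 snap.
  N20 sheds 140 kN to N12, N19, N27: 46 each (2 lost).
    N12: 60+46 = 106 ≤ 150
    N19: 90+46 = 136 ≤ 140
    N27: 70+46 = 116 > 110
  N28 sheds 150 kN to N12: 150 each.
    N12: 106+150 = 256 > 150
Round 2 — N12, N27 snap.
  N12 sheds 256 kN to N5: 256 each.
    N5: 10+256 = 266 > 70
  N27 sheds 116 kN: no online neighbours, lost.
Round 3 — N5 snaps.
  N5 sheds 266 kN to N19: 266 each.
    N19: 136+266 = 402 > 140
Round 4 — N19 snaps.
  N19 sheds 402 kN: no online neighbours, lost.
No further breaks.

4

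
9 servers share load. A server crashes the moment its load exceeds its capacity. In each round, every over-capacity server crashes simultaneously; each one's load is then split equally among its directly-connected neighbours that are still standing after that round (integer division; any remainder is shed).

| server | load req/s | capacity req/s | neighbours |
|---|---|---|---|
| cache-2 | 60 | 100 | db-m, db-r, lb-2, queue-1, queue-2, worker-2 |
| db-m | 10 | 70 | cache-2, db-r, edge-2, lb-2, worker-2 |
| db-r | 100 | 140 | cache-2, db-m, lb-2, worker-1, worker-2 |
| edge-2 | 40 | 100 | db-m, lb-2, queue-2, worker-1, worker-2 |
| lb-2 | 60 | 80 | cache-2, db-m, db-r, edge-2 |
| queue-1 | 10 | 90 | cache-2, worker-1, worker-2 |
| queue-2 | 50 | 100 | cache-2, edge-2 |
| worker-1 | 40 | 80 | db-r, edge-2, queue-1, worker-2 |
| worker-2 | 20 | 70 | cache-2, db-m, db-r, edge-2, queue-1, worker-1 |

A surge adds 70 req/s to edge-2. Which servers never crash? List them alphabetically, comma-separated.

cache-2, db-m, db-r, queue-1, queue-2, worker-1, worker-2

Round 1 — edge-2 at 110 > 100. edge-2 crashes.
  edge-2 sheds 110 req/s to db-m, lb-2, queue-2, worker-1, worker-2: 22 each.
    db-m: 10+22 = 32 ≤ 70
    lb-2: 60+22 = 82 > 80
    queue-2: 50+22 = 72 ≤ 100
    worker-1: 40+22 = 62 ≤ 80
    worker-2: 20+22 = 42 ≤ 70
Round 2 — lb-2 crashes.
  lb-2 sheds 82 req/s to cache-2, db-m, db-r: 27 each (1 lost).
    cache-2: 60+27 = 87 ≤ 100
    db-m: 32+27 = 59 ≤ 70
    db-r: 100+27 = 127 ≤ 140
No further crashes.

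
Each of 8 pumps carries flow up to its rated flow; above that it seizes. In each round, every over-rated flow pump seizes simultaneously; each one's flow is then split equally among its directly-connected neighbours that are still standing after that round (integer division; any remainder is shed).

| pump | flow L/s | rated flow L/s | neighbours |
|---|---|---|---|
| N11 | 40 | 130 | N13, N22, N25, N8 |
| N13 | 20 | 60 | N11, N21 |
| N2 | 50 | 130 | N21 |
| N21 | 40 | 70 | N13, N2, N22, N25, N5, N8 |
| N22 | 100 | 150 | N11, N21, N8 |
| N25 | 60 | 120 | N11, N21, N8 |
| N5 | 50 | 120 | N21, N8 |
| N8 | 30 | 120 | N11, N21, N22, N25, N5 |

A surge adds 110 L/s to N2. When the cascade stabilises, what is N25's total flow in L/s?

Round 1 — N2 at 160 > 130. N2 seizes.
  N2 sheds 160 L/s to N21: 160 each.
    N21: 40+160 = 200 > 70
Round 2 — N21 seizes.
  N21 sheds 200 L/s to N13, N22, N25, N5, N8: 40 each.
    N13: 20+40 = 60 ≤ 60
    N22: 100+40 = 140 ≤ 150
    N25: 60+40 = 100 ≤ 120
    N5: 50+40 = 90 ≤ 120
    N8: 30+40 = 70 ≤ 120
No further seizures.

100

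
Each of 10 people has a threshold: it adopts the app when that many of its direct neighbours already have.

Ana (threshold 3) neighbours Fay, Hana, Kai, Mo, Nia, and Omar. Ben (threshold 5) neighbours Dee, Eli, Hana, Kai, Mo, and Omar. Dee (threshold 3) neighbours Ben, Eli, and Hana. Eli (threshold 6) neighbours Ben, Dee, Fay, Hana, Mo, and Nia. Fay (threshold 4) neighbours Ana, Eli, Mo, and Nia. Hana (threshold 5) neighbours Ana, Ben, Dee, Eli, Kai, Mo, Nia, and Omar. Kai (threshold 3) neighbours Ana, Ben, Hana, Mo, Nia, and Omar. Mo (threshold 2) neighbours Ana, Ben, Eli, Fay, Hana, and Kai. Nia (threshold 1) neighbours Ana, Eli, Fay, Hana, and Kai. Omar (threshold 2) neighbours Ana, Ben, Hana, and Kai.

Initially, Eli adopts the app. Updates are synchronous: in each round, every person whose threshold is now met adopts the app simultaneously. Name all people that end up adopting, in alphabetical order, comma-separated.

Eli, Nia

Round 1 — Eli adopts the app (initial).
Round 2 — checking thresholds:
  Ben: 1 of 6 neighbours < 5, below threshold.
  Dee: 1 of 3 neighbours < 3, below threshold.
  Fay: 1 of 4 neighbours < 4, below threshold.
  Hana: 1 of 8 neighbours < 5, below threshold.
  Mo: 1 of 6 neighbours < 2, below threshold.
  Nia: 1 of 5 neighbours ≥ 1, adopts the app.
Round 3 — no new adoptions; cascade stops.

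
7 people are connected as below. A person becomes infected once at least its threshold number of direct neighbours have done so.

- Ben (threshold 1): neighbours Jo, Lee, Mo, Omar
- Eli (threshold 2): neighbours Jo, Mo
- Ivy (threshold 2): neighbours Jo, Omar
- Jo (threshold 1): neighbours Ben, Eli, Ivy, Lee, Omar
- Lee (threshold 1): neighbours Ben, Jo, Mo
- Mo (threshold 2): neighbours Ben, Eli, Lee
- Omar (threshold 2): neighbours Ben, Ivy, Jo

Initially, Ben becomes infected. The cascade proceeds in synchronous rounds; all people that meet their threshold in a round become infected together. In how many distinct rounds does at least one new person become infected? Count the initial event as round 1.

4

Round 1 — Ben becomes infected (initial).
Round 2 — checking thresholds:
  Jo: 1 of 5 neighbours ≥ 1, becomes infected.
  Lee: 1 of 3 neighbours ≥ 1, becomes infected.
  Mo: 1 of 3 neighbours < 2, not yet.
  Omar: 1 of 3 neighbours < 2, not yet.
Round 3 — checking thresholds:
  Eli: 1 of 2 neighbours < 2, not yet.
  Ivy: 1 of 2 neighbours < 2, not yet.
  Mo: 2 of 3 neighbours ≥ 2, becomes infected.
  Omar: 2 of 3 neighbours ≥ 2, becomes infected.
Round 4 — checking thresholds:
  Eli: 2 of 2 neighbours ≥ 2, becomes infected.
  Ivy: 2 of 2 neighbours ≥ 2, becomes infected.
Round 5 — no new infections; cascade stops.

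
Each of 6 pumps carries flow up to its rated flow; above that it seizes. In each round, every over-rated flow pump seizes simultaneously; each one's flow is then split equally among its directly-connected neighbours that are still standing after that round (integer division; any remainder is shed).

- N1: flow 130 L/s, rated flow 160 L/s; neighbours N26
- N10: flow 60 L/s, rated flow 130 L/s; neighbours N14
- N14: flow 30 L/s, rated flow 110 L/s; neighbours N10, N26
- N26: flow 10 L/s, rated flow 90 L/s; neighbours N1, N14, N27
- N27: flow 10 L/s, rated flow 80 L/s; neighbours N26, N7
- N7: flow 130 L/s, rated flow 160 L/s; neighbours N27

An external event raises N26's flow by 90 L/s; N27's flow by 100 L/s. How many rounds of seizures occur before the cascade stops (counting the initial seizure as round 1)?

2

Round 1 — N26 at 100 > 90; N27 at 110 > 80. N26, N27 seize.
  N26 sheds 100 L/s to N1, N14: 50 each.
    N1: 130+50 = 180 > 160
    N14: 30+50 = 80 ≤ 110
  N27 sheds 110 L/s to N7: 110 each.
    N7: 130+110 = 240 > 160
Round 2 — N1, N7 seize.
  N1 sheds 180 L/s: no online neighbours, lost.
  N7 sheds 240 L/s: no online neighbours, lost.
No further seizures.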